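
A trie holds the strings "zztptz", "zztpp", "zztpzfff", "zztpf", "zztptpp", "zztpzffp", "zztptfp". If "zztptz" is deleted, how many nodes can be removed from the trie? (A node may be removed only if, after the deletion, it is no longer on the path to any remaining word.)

After clearing the end-marker at "zztptz", prune upward until reaching a node still needed by another word.
The suffix "z" (1 node) is used only by "zztptz"; the node for "zztpt" still has the child "p", so pruning stops there.
Nodes removed: 1

1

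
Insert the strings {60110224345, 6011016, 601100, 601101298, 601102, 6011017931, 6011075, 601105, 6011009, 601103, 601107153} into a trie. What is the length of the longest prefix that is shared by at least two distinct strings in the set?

Equivalently: take the maximum, over all pairs, of their longest common prefix length.
"601100" and "6011009" agree on "601100" (6 characters) before diverging; nothing deeper is shared.
Longest shared-prefix length: 6

6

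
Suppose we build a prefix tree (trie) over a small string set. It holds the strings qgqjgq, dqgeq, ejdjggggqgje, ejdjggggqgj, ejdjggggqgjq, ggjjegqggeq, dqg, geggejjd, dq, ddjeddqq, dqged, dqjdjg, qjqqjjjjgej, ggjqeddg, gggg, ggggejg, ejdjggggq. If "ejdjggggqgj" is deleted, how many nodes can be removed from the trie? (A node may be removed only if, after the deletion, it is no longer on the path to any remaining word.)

0

A node on "ejdjggggqgj"'s path can go only if nothing else ends at it or branches off below it.
Every node on "ejdjggggqgj" is still needed (e.g. by "ejdjggggqgje"), so nothing is freed.
Nodes removed: 0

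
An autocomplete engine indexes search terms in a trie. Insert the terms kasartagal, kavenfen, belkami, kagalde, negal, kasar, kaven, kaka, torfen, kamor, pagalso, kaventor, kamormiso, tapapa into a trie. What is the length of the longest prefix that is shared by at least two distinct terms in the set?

Equivalently: take the maximum, over all pairs, of their longest common prefix length.
e.g. "kamor" and "kamormiso" share the prefix "kamor" of length 5; no pair shares a longer one.
Longest shared-prefix length: 5

5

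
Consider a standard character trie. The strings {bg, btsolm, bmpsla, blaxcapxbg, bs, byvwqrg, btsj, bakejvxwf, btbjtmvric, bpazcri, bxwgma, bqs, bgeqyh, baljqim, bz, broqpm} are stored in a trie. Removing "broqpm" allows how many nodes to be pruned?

After clearing the end-marker at "broqpm", prune upward until reaching a node still needed by another word.
The suffix "roqpm" (5 nodes) is used only by "broqpm"; the node for "b" still has the child "g", so pruning stops there.
Nodes removed: 5

5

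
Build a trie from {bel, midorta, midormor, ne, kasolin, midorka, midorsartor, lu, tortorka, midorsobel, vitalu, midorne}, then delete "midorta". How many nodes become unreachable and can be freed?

A node on "midorta"'s path can go only if nothing else ends at it or branches off below it.
The suffix "ta" (2 nodes) is used only by "midorta"; the node for "midor" still has the child "m", so pruning stops there.
Nodes removed: 2

2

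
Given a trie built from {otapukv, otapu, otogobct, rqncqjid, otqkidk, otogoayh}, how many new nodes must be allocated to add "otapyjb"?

3

"otap" is already a path in the trie; the remaining "yjb" must be added.
So 7 − 4 = 3 new nodes.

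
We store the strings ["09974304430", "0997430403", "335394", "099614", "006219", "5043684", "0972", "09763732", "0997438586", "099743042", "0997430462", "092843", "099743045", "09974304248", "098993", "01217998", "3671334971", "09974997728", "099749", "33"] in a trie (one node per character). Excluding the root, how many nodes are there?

81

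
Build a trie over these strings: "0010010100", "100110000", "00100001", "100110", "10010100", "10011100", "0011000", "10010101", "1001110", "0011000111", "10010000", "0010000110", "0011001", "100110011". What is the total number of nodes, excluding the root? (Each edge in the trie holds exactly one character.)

For each word, the new-node count is its length minus the longest prefix already in the trie:
  "0010010100" → 10 new (0, 0, 1, 0, 0, 1, 0, 1, 0, 0)
  "100110000" → 9 new (1, 0, 0, 1, 1, 0, 0, 0, 0)
  "00100001" → prefix "00100" already present; 3 new (0, 0, 1)
  "100110" → prefix "100110" already present; 0 new (none)
  "10010100" → prefix "1001" already present; 4 new (0, 1, 0, 0)
  "10011100" → prefix "10011" already present; 3 new (1, 0, 0)
  "0011000" → prefix "001" already present; 4 new (1, 0, 0, 0)
  "10010101" → prefix "1001010" already present; 1 new (1)
  "1001110" → prefix "1001110" already present; 0 new (none)
  "0011000111" → prefix "0011000" already present; 3 new (1, 1, 1)
  "10010000" → prefix "10010" already present; 3 new (0, 0, 0)
  "0010000110" → prefix "00100001" already present; 2 new (1, 0)
  "0011001" → prefix "001100" already present; 1 new (1)
  "100110011" → prefix "1001100" already present; 2 new (1, 1)
Total nodes = 10 + 9 + 3 + 0 + 4 + 3 + 4 + 1 + 0 + 3 + 3 + 2 + 1 + 2 = 45

45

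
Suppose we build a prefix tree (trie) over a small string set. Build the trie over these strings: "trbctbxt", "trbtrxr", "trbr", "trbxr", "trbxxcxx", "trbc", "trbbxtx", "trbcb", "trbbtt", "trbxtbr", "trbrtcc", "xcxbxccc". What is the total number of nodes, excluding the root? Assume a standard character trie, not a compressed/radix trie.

40

Count nodes per top-level branch (shared prefixes stored once):
  't'-branch (trbbtt, trbbxtx, trbc, trbcb, trbctbxt, trbr, trbrtcc, trbtrxr, trbxr, trbxtbr, trbxxcxx): 32 nodes
  'x'-branch (xcxbxccc): 8 nodes
Sum: 40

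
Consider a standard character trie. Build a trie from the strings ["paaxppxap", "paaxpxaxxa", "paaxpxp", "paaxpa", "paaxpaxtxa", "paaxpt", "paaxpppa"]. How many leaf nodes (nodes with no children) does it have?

6

A leaf is a node with no children — equivalently, the end of a word that is not a proper prefix of any other stored word.
Those words: "paaxpaxtxa", "paaxpppa", "paaxppxap", "paaxpt", "paaxpxaxxa", "paaxpxp"
Leaf count: 6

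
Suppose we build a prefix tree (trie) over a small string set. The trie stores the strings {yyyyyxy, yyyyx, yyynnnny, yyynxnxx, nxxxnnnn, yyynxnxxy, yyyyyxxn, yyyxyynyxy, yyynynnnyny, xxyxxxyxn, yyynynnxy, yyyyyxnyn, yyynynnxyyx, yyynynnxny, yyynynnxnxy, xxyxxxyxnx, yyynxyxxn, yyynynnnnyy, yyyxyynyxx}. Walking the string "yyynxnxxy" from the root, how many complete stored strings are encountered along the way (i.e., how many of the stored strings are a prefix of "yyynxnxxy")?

2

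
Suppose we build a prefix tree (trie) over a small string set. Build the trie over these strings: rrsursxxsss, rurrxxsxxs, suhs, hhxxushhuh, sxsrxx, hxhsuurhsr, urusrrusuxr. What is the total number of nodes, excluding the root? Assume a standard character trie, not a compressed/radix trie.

59

Count nodes per top-level branch (shared prefixes stored once):
  'h'-branch (hhxxushhuh, hxhsuurhsr): 19 nodes
  'r'-branch (rrsursxxsss, rurrxxsxxs): 20 nodes
  's'-branch (suhs, sxsrxx): 9 nodes
  'u'-branch (urusrrusuxr): 11 nodes
Sum: 59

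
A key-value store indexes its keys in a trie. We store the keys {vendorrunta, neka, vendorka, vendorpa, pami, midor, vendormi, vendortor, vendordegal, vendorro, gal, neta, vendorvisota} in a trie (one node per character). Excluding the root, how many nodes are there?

Insert word by word; a character creates a node only if that edge doesn't already exist:
  "vendorrunta" → 11 new (v, e, n, d, o, r, r, u, n, t, a)
  "neka" → 4 new (n, e, k, a)
  "vendorka" → prefix "vendor" already present; 2 new (k, a)
  "vendorpa" → prefix "vendor" already present; 2 new (p, a)
  "pami" → 4 new (p, a, m, i)
  "midor" → 5 new (m, i, d, o, r)
  "vendormi" → prefix "vendor" already present; 2 new (m, i)
  "vendortor" → prefix "vendor" already present; 3 new (t, o, r)
  "vendordegal" → prefix "vendor" already present; 5 new (d, e, g, a, l)
  "vendorro" → prefix "vendorr" already present; 1 new (o)
  "gal" → 3 new (g, a, l)
  "neta" → prefix "ne" already present; 2 new (t, a)
  "vendorvisota" → prefix "vendor" already present; 6 new (v, i, s, o, t, a)
Total nodes = 11 + 4 + 2 + 2 + 4 + 5 + 2 + 3 + 5 + 1 + 3 + 2 + 6 = 50

50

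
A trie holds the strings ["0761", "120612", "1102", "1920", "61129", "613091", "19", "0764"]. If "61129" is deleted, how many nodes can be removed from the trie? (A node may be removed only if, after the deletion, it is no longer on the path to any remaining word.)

3

Walk "61129" from the leaf back toward the root, removing each node that no remaining word uses.
The suffix "129" (3 nodes) is used only by "61129"; the node for "61" still has the child "3", so pruning stops there.
Nodes removed: 3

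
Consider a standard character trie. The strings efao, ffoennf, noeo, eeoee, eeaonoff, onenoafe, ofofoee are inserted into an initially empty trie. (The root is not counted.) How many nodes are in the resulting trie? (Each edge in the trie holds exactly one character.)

39

Trie structure (* marks end of a word):
(root)
├─ e
│  ├─ e
│  │  ├─ a
│  │  │  └─ o
│  │  │     └─ n
│  │  │        └─ o
│  │  │           └─ f
│  │  │              └─ f *
│  │  └─ o
│  │     └─ e
│  │        └─ e *
│  └─ f
│     └─ a
│        └─ o *
├─ f
│  └─ f
│     └─ o
│        └─ e
│           └─ n
│              └─ n
│                 └─ f *
├─ n
│  └─ o
│     └─ e
│        └─ o *
└─ o
   ├─ f
   │  └─ o
   │     └─ f
   │        └─ o
   │           └─ e
   │              └─ e *
   └─ n
      └─ e
         └─ n
            └─ o
               └─ a
                  └─ f
                     └─ e *
Counting every labelled node above: 39.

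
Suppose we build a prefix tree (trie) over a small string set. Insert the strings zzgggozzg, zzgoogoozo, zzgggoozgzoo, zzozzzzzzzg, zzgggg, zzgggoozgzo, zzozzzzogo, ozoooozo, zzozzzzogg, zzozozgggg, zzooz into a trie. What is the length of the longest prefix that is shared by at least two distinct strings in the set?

Equivalently: take the maximum, over all pairs, of their longest common prefix length.
e.g. "zzgggoozgzo" and "zzgggoozgzoo" share the prefix "zzgggoozgzo" of length 11; no pair shares a longer one.
Longest shared-prefix length: 11

11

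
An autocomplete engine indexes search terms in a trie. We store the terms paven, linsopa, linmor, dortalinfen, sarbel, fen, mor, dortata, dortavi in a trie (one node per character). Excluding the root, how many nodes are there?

Trace insertions, counting only characters that open a new branch:
  "paven" → 5 new (p, a, v, e, n)
  "linsopa" → 7 new (l, i, n, s, o, p, a)
  "linmor" → prefix "lin" already present; 3 new (m, o, r)
  "dortalinfen" → 11 new (d, o, r, t, a, l, i, n, f, e, n)
  "sarbel" → 6 new (s, a, r, b, e, l)
  "fen" → 3 new (f, e, n)
  "mor" → 3 new (m, o, r)
  "dortata" → prefix "dorta" already present; 2 new (t, a)
  "dortavi" → prefix "dorta" already present; 2 new (v, i)
Total nodes = 5 + 7 + 3 + 11 + 6 + 3 + 3 + 2 + 2 = 42

42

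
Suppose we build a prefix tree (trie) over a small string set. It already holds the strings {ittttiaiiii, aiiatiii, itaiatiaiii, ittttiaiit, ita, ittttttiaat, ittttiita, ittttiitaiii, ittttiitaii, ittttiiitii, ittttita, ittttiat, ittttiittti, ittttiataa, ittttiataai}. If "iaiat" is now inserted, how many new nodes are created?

"i" is already a path in the trie; the remaining "aiat" must be added.
New nodes needed: |"iaiat"| − 1 = 5 − 1 = 4.

4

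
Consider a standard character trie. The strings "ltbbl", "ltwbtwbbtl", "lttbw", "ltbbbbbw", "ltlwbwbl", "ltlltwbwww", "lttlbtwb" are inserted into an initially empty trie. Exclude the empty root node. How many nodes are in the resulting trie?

Count nodes per top-level branch (shared prefixes stored once):
  'l'-branch (ltbbbbbw, ltbbl, ltlltwbwww, ltlwbwbl, lttbw, lttlbtwb, ltwbtwbbtl): 38 nodes
Sum: 38

38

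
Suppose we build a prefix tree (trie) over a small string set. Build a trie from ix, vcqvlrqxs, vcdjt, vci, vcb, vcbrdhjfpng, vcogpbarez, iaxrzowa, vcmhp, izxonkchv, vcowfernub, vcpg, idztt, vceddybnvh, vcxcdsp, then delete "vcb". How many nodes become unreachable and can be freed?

After clearing the end-marker at "vcb", prune upward until reaching a node still needed by another word.
Every node on "vcb" is still needed (e.g. by "vcbrdhjfpng"), so nothing is freed.
Nodes removed: 0

0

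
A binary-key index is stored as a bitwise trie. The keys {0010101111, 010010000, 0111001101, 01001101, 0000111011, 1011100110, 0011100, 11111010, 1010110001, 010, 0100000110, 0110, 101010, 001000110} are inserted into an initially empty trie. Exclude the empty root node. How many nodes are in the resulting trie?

Trace insertions, counting only characters that open a new branch:
  "0010101111" → 10 new (0, 0, 1, 0, 1, 0, 1, 1, 1, 1)
  "010010000" → prefix "0" already present; 8 new (1, 0, 0, 1, 0, 0, 0, 0)
  "0111001101" → prefix "01" already present; 8 new (1, 1, 0, 0, 1, 1, 0, 1)
  "01001101" → prefix "01001" already present; 3 new (1, 0, 1)
  "0000111011" → prefix "00" already present; 8 new (0, 0, 1, 1, 1, 0, 1, 1)
  "1011100110" → 10 new (1, 0, 1, 1, 1, 0, 0, 1, 1, 0)
  "0011100" → prefix "001" already present; 4 new (1, 1, 0, 0)
  "11111010" → prefix "1" already present; 7 new (1, 1, 1, 1, 0, 1, 0)
  "1010110001" → prefix "101" already present; 7 new (0, 1, 1, 0, 0, 0, 1)
  "010" → prefix "010" already present; 0 new (none)
  "0100000110" → prefix "0100" already present; 6 new (0, 0, 0, 1, 1, 0)
  "0110" → prefix "011" already present; 1 new (0)
  "101010" → prefix "10101" already present; 1 new (0)
  "001000110" → prefix "0010" already present; 5 new (0, 0, 1, 1, 0)
Total nodes = 10 + 8 + 8 + 3 + 8 + 10 + 4 + 7 + 7 + 0 + 6 + 1 + 1 + 5 = 78

78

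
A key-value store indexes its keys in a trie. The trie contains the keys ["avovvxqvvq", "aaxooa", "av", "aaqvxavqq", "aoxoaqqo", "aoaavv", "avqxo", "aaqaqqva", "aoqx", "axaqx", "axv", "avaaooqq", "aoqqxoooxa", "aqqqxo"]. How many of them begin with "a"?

Walk to "a"; the words in its subtree are exactly those with that prefix.
Words under "a": aaqaqqva, aaqvxavqq, aaxooa, aoaavv, aoqqxoooxa, aoqx, aoxoaqqo, aqqqxo, av, avaaooqq, avovvxqvvq, avqxo, axaqx, axv
Count: 14

14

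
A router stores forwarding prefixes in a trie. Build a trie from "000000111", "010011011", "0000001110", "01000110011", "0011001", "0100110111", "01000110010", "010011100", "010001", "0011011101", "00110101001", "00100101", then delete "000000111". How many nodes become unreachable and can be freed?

Walk "000000111" from the leaf back toward the root, removing each node that no remaining word uses.
Every node on "000000111" is still needed (e.g. by "0000001110"), so nothing is freed.
Nodes removed: 0

0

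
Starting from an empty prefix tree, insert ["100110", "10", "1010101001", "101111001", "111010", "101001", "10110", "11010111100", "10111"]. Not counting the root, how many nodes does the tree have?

37

Trie structure (* marks end of a word):
(root)
└─ 1
   ├─ 0 *
   │  ├─ 0
   │  │  └─ 1
   │  │     └─ 1
   │  │        └─ 0 *
   │  └─ 1
   │     ├─ 0
   │     │  ├─ 0
   │     │  │  └─ 1 *
   │     │  └─ 1
   │     │     └─ 0
   │     │        └─ 1
   │     │           └─ 0
   │     │              └─ 0
   │     │                 └─ 1 *
   │     └─ 1
   │        ├─ 0 *
   │        └─ 1 *
   │           └─ 1
   │              └─ 0
   │                 └─ 0
   │                    └─ 1 *
   └─ 1
      ├─ 0
      │  └─ 1
      │     └─ 0
      │        └─ 1
      │           └─ 1
      │              └─ 1
      │                 └─ 1
      │                    └─ 0
      │                       └─ 0 *
      └─ 1
         └─ 0
            └─ 1
               └─ 0 *
Counting every labelled node above: 37.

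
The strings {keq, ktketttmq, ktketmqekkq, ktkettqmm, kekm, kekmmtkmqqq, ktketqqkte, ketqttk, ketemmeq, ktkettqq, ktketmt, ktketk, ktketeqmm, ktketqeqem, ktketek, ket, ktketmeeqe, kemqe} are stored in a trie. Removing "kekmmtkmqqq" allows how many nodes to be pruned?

7

Walk "kekmmtkmqqq" from the leaf back toward the root, removing each node that no remaining word uses.
The suffix "mtkmqqq" (7 nodes) is used only by "kekmmtkmqqq"; "kekm" is itself a stored word, so pruning stops there.
Nodes removed: 7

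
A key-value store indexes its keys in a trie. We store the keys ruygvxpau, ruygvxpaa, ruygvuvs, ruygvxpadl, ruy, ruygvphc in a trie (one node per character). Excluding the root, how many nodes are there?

Trace insertions, counting only characters that open a new branch:
  "ruygvxpau" → 9 new (r, u, y, g, v, x, p, a, u)
  "ruygvxpaa" → prefix "ruygvxpa" already present; 1 new (a)
  "ruygvuvs" → prefix "ruygv" already present; 3 new (u, v, s)
  "ruygvxpadl" → prefix "ruygvxpa" already present; 2 new (d, l)
  "ruy" → prefix "ruy" already present; 0 new (none)
  "ruygvphc" → prefix "ruygv" already present; 3 new (p, h, c)
Total nodes = 9 + 1 + 3 + 2 + 0 + 3 = 18

18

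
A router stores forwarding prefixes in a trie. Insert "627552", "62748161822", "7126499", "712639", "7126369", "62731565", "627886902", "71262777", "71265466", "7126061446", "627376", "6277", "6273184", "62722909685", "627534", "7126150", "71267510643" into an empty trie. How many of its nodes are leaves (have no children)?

17

Leaves are exactly the stored words that no other stored word extends.
Those words: "62722909685", "62731565", "6273184", "627376", "62748161822", "627534", "627552", "6277", "627886902", "7126061446", "7126150", "71262777", "7126369", "712639", "7126499", "71265466", "71267510643"
Leaf count: 17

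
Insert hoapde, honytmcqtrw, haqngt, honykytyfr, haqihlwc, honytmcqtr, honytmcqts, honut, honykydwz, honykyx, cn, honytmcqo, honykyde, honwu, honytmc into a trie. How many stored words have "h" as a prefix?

Walk to "h"; the words in its subtree are exactly those with that prefix.
Matches: "haqihlwc", "haqngt", "hoapde", "honut", "honwu", "honykyde", "honykydwz", "honykytyfr", "honykyx", "honytmc", "honytmcqo", "honytmcqtr", "honytmcqtrw", "honytmcqts"
Count: 14

14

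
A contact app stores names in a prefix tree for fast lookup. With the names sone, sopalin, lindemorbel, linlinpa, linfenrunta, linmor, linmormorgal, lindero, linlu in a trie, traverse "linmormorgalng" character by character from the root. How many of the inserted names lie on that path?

Traverse "linmormorgalng" character by character; count nodes along the way that are marked as word ends.
Prefixes of the query that are stored words: "linmor", "linmormorgal"
Count: 2

2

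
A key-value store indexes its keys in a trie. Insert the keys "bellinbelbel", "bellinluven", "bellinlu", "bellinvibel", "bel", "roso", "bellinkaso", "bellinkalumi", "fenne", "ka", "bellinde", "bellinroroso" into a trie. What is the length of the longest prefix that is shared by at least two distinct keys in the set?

Equivalently: take the maximum, over all pairs, of their longest common prefix length.
e.g. "bellinkalumi" and "bellinkaso" share the prefix "bellinka" of length 8; no pair shares a longer one.
Longest shared-prefix length: 8

8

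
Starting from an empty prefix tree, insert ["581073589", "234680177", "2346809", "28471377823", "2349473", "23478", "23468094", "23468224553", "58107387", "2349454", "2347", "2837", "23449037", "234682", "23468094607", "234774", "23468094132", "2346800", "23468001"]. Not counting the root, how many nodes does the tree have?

Insert word by word; a character creates a node only if that edge doesn't already exist:
  "581073589" → 9 new (5, 8, 1, 0, 7, 3, 5, 8, 9)
  "234680177" → 9 new (2, 3, 4, 6, 8, 0, 1, 7, 7)
  "2346809" → prefix "234680" already present; 1 new (9)
  "28471377823" → prefix "2" already present; 10 new (8, 4, 7, 1, 3, 7, 7, 8, 2, 3)
  "2349473" → prefix "234" already present; 4 new (9, 4, 7, 3)
  "23478" → prefix "234" already present; 2 new (7, 8)
  "23468094" → prefix "2346809" already present; 1 new (4)
  "23468224553" → prefix "23468" already present; 6 new (2, 2, 4, 5, 5, 3)
  "58107387" → prefix "581073" already present; 2 new (8, 7)
  "2349454" → prefix "23494" already present; 2 new (5, 4)
  "2347" → prefix "2347" already present; 0 new (none)
  "2837" → prefix "28" already present; 2 new (3, 7)
  "23449037" → prefix "234" already present; 5 new (4, 9, 0, 3, 7)
  "234682" → prefix "234682" already present; 0 new (none)
  "23468094607" → prefix "23468094" already present; 3 new (6, 0, 7)
  "234774" → prefix "2347" already present; 2 new (7, 4)
  "23468094132" → prefix "23468094" already present; 3 new (1, 3, 2)
  "2346800" → prefix "234680" already present; 1 new (0)
  "23468001" → prefix "2346800" already present; 1 new (1)
Total nodes = 9 + 9 + 1 + 10 + 4 + 2 + 1 + 6 + 2 + 2 + 0 + 2 + 5 + 0 + 3 + 2 + 3 + 1 + 1 = 63

63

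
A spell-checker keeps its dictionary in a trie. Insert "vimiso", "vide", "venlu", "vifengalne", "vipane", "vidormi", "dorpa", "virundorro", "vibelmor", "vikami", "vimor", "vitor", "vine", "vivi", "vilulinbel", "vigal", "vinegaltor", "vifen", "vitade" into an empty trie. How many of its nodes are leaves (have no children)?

17

A leaf is a node with no children — equivalently, the end of a word that is not a proper prefix of any other stored word.
Those words: "dorpa", "venlu", "vibelmor", "vide", "vidormi", "vifengalne", "vigal", "vikami", "vilulinbel", "vimiso", "vimor", "vinegaltor", "vipane", "virundorro", "vitade", "vitor", "vivi"
Leaf count: 17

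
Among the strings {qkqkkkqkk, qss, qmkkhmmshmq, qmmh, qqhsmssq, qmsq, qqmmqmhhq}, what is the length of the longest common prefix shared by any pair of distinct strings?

Look for the deepest trie node that still has at least two words in its subtree.
"qmkkhmmshmq" and "qmmh" agree on "qm" (2 characters) before diverging; nothing deeper is shared.
Longest shared-prefix length: 2

2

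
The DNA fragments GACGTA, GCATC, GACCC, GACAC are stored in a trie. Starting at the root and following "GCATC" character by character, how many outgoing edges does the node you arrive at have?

0

Walk "GCATC" from the root, arriving at one node.
No stored string extends past "GCATC".
That node has 0 child edges.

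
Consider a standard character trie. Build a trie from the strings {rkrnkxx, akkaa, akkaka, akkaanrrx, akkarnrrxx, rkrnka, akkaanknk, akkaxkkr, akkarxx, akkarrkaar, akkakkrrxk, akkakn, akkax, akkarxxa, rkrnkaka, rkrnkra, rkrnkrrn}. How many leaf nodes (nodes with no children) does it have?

13

Leaves are exactly the stored words that no other stored word extends.
Those words: "akkaanknk", "akkaanrrx", "akkaka", "akkakkrrxk", "akkakn", "akkarnrrxx", "akkarrkaar", "akkarxxa", "akkaxkkr", "rkrnkaka", "rkrnkra", "rkrnkrrn", "rkrnkxx"
Leaf count: 13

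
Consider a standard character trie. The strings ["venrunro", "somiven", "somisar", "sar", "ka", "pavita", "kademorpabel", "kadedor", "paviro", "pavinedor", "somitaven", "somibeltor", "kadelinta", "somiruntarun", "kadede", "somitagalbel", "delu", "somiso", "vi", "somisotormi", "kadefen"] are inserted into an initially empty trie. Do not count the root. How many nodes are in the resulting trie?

Insert word by word; a character creates a node only if that edge doesn't already exist:
  "venrunro" → 8 new (v, e, n, r, u, n, r, o)
  "somiven" → 7 new (s, o, m, i, v, e, n)
  "somisar" → prefix "somi" already present; 3 new (s, a, r)
  "sar" → prefix "s" already present; 2 new (a, r)
  "ka" → 2 new (k, a)
  "pavita" → 6 new (p, a, v, i, t, a)
  "kademorpabel" → prefix "ka" already present; 10 new (d, e, m, o, r, p, a, b, e, l)
  "kadedor" → prefix "kade" already present; 3 new (d, o, r)
  "paviro" → prefix "pavi" already present; 2 new (r, o)
  "pavinedor" → prefix "pavi" already present; 5 new (n, e, d, o, r)
  "somitaven" → prefix "somi" already present; 5 new (t, a, v, e, n)
  "somibeltor" → prefix "somi" already present; 6 new (b, e, l, t, o, r)
  "kadelinta" → prefix "kade" already present; 5 new (l, i, n, t, a)
  "somiruntarun" → prefix "somi" already present; 8 new (r, u, n, t, a, r, u, n)
  "kadede" → prefix "kaded" already present; 1 new (e)
  "somitagalbel" → prefix "somita" already present; 6 new (g, a, l, b, e, l)
  "delu" → 4 new (d, e, l, u)
  "somiso" → prefix "somis" already present; 1 new (o)
  "vi" → prefix "v" already present; 1 new (i)
  "somisotormi" → prefix "somiso" already present; 5 new (t, o, r, m, i)
  "kadefen" → prefix "kade" already present; 3 new (f, e, n)
Total nodes = 8 + 7 + 3 + 2 + 2 + 6 + 10 + 3 + 2 + 5 + 5 + 6 + 5 + 8 + 1 + 6 + 4 + 1 + 1 + 5 + 3 = 93

93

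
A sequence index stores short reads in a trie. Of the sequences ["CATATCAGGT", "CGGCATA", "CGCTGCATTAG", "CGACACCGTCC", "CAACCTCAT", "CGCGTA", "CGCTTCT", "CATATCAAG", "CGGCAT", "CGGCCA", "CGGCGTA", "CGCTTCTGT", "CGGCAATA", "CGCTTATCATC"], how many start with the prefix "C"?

Traverse to the node for "C", then collect every word in that subtree.
Matches: "CAACCTCAT", "CATATCAAG", "CATATCAGGT", "CGACACCGTCC", "CGCGTA", "CGCTGCATTAG", "CGCTTATCATC", "CGCTTCT", "CGCTTCTGT", "CGGCAATA", "CGGCAT", "CGGCATA", "CGGCCA", "CGGCGTA"
Count: 14

14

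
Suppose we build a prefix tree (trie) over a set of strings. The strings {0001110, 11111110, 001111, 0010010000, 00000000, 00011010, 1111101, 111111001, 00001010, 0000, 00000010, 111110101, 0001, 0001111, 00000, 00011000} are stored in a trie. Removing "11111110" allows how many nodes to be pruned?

2

After clearing the end-marker at "11111110", prune upward until reaching a node still needed by another word.
The suffix "10" (2 nodes) is used only by "11111110"; the node for "111111" still has the child "0", so pruning stops there.
Nodes removed: 2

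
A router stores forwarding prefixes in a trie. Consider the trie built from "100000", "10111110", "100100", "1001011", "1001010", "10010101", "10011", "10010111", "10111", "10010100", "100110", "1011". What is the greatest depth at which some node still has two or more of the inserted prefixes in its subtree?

7

The deepest shared node is where two words last agree before diverging.
e.g. "1001010" and "10010100" share the prefix "1001010" of length 7; no pair shares a longer one.
Longest shared-prefix length: 7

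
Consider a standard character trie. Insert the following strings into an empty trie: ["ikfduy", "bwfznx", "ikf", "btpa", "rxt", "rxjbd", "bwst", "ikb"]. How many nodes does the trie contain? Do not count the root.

24

Count nodes per top-level branch (shared prefixes stored once):
  'b'-branch (btpa, bwfznx, bwst): 11 nodes
  'i'-branch (ikb, ikf, ikfduy): 7 nodes
  'r'-branch (rxjbd, rxt): 6 nodes
Sum: 24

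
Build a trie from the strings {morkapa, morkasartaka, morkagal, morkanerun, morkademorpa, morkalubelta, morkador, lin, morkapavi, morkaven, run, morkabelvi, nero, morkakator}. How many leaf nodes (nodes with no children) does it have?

Leaves are exactly the stored words that no other stored word extends.
Those words: "lin", "morkabelvi", "morkademorpa", "morkador", "morkagal", "morkakator", "morkalubelta", "morkanerun", "morkapavi", "morkasartaka", "morkaven", "nero", "run"
Leaf count: 13

13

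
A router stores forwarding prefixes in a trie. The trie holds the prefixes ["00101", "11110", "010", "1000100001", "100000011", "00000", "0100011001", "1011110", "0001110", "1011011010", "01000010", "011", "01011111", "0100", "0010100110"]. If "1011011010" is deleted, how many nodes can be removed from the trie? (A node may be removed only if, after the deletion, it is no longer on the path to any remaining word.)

6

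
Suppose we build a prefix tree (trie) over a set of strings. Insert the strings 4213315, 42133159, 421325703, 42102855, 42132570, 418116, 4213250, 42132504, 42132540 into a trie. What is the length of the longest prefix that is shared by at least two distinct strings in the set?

The deepest shared node is where two words last agree before diverging.
e.g. "42132570" and "421325703" share the prefix "42132570" of length 8; no pair shares a longer one.
Longest shared-prefix length: 8

8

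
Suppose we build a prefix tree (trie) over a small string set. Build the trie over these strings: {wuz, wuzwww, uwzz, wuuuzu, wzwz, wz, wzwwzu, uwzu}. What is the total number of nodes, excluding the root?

21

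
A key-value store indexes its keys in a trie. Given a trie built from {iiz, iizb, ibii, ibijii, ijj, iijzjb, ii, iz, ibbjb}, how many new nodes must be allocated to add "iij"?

Every character of "iij" already lies on an existing path (it is a prefix of some stored word).
No new nodes are needed: 0.

0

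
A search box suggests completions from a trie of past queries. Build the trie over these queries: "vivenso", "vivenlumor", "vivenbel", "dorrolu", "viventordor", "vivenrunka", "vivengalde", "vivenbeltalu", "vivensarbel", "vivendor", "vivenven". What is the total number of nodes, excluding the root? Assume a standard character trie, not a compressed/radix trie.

Trace insertions, counting only characters that open a new branch:
  "vivenso" → 7 new (v, i, v, e, n, s, o)
  "vivenlumor" → prefix "viven" already present; 5 new (l, u, m, o, r)
  "vivenbel" → prefix "viven" already present; 3 new (b, e, l)
  "dorrolu" → 7 new (d, o, r, r, o, l, u)
  "viventordor" → prefix "viven" already present; 6 new (t, o, r, d, o, r)
  "vivenrunka" → prefix "viven" already present; 5 new (r, u, n, k, a)
  "vivengalde" → prefix "viven" already present; 5 new (g, a, l, d, e)
  "vivenbeltalu" → prefix "vivenbel" already present; 4 new (t, a, l, u)
  "vivensarbel" → prefix "vivens" already present; 5 new (a, r, b, e, l)
  "vivendor" → prefix "viven" already present; 3 new (d, o, r)
  "vivenven" → prefix "viven" already present; 3 new (v, e, n)
Total nodes = 7 + 5 + 3 + 7 + 6 + 5 + 5 + 4 + 5 + 3 + 3 = 53

53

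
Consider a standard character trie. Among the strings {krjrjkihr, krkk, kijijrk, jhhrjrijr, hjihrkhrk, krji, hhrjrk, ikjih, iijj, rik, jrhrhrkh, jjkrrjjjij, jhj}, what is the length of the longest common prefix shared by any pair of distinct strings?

Equivalently: take the maximum, over all pairs, of their longest common prefix length.
e.g. "krji" and "krjrjkihr" share the prefix "krj" of length 3; no pair shares a longer one.
Longest shared-prefix length: 3

3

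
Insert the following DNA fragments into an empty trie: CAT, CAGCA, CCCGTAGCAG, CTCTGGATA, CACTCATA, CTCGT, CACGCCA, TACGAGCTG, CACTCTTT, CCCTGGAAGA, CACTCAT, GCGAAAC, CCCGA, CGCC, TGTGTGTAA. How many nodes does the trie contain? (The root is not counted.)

73

Count nodes per top-level branch (shared prefixes stored once):
  'C'-branch (CACGCCA, CACTCAT, CACTCATA, CACTCTTT, CAGCA, CAT, CCCGA, CCCGTAGCAG, CCCTGGAAGA, CGCC, CTCGT, CTCTGGATA): 49 nodes
  'G'-branch (GCGAAAC): 7 nodes
  'T'-branch (TACGAGCTG, TGTGTGTAA): 17 nodes
Sum: 73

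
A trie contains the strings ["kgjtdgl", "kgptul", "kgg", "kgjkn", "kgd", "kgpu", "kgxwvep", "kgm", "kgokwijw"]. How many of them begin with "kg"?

Traverse to the node for "kg", then collect every word in that subtree.
Matches: "kgd", "kgg", "kgjkn", "kgjtdgl", "kgm", "kgokwijw", "kgptul", "kgpu", "kgxwvep"
Count: 9

9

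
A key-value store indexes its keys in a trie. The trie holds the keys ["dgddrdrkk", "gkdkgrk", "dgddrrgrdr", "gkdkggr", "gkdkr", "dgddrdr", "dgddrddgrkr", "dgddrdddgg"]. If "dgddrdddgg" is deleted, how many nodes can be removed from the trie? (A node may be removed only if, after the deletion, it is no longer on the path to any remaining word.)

A node on "dgddrdddgg"'s path can go only if nothing else ends at it or branches off below it.
The suffix "dgg" (3 nodes) is used only by "dgddrdddgg"; the node for "dgddrdd" still has the child "g", so pruning stops there.
Nodes removed: 3

3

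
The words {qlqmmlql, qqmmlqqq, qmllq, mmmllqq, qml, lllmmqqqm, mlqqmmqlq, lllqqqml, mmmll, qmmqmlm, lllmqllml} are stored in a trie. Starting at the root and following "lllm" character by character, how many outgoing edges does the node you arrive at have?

Walk "lllm" from the root, arriving at one node.
Distinct next characters after "lllm": m, q.
That node has 2 child edges.

2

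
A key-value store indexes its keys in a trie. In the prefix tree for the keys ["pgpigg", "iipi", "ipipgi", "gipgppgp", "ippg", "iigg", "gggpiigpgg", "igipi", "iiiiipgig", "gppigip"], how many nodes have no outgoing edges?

A leaf is a node with no children — equivalently, the end of a word that is not a proper prefix of any other stored word.
Those words: "gggpiigpgg", "gipgppgp", "gppigip", "igipi", "iigg", "iiiiipgig", "iipi", "ipipgi", "ippg", "pgpigg"
Leaf count: 10

10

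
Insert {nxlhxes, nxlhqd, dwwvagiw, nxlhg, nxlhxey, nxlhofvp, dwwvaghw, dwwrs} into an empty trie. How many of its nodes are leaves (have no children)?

8

A leaf is a node with no children — equivalently, the end of a word that is not a proper prefix of any other stored word.
Those words: "dwwrs", "dwwvaghw", "dwwvagiw", "nxlhg", "nxlhofvp", "nxlhqd", "nxlhxes", "nxlhxey"
Leaf count: 8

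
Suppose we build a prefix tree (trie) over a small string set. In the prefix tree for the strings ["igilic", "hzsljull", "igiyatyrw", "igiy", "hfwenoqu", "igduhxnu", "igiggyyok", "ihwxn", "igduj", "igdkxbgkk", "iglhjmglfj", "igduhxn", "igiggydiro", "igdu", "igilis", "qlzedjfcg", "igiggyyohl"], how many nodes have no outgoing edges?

14

A leaf is a node with no children — equivalently, the end of a word that is not a proper prefix of any other stored word.
Those words: "hfwenoqu", "hzsljull", "igdkxbgkk", "igduhxnu", "igduj", "igiggydiro", "igiggyyohl", "igiggyyok", "igilic", "igilis", "igiyatyrw", "iglhjmglfj", "ihwxn", "qlzedjfcg"
Leaf count: 14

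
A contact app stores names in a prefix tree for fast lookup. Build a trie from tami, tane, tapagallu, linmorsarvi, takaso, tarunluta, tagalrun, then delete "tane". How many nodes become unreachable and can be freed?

2

Walk "tane" from the leaf back toward the root, removing each node that no remaining word uses.
The suffix "ne" (2 nodes) is used only by "tane"; the node for "ta" still has the child "m", so pruning stops there.
Nodes removed: 2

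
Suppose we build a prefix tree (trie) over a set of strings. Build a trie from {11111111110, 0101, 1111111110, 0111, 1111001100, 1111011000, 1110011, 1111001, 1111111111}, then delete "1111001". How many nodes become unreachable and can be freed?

A node on "1111001"'s path can go only if nothing else ends at it or branches off below it.
Every node on "1111001" is still needed (e.g. by "1111001100"), so nothing is freed.
Nodes removed: 0

0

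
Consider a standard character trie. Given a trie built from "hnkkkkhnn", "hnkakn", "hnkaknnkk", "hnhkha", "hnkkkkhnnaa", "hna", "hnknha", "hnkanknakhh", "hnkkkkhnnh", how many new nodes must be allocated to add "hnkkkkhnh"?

Walking "hnkkkkhnh" from the root, the first 8 characters ("hnkkkkhn") follow existing edges; "h" is the first miss.
Each of the 1 remaining characters creates one node.

1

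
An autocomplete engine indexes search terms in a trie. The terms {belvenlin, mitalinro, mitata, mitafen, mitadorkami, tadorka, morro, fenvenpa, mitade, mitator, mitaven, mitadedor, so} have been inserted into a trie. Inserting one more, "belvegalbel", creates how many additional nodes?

6

"belve" is already a path in the trie; the remaining "galbel" must be added.
So 11 − 5 = 6 new nodes.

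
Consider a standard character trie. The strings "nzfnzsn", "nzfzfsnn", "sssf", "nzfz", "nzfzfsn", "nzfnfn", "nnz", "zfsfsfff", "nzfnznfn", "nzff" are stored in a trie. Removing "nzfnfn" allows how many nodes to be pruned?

A node on "nzfnfn"'s path can go only if nothing else ends at it or branches off below it.
The suffix "fn" (2 nodes) is used only by "nzfnfn"; the node for "nzfn" still has the child "z", so pruning stops there.
Nodes removed: 2

2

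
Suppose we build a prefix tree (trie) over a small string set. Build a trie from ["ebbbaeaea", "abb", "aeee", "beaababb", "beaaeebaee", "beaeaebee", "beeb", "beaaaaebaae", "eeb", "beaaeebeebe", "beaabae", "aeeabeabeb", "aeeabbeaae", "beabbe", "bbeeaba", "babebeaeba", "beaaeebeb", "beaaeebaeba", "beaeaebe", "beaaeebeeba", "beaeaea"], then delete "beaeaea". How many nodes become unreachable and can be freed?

A node on "beaeaea"'s path can go only if nothing else ends at it or branches off below it.
The suffix "a" (1 node) is used only by "beaeaea"; the node for "beaeae" still has the child "b", so pruning stops there.
Nodes removed: 1

1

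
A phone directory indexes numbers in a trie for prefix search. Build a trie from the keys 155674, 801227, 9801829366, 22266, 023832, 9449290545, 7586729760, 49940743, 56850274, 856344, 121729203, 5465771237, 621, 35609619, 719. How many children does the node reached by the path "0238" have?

1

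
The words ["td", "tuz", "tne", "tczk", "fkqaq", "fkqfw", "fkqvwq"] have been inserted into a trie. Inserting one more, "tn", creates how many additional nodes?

Every character of "tn" already lies on an existing path (it is a prefix of some stored word).
No new nodes are needed: 0.

0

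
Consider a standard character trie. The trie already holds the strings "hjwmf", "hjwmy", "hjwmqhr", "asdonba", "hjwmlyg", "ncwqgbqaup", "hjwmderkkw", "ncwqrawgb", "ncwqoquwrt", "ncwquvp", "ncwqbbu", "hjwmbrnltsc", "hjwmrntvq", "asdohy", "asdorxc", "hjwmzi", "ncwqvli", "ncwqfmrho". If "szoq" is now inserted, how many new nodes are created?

4

No existing word starts with "s", so every character of "szoq" needs a new node.
4 − 0 = 4 new nodes.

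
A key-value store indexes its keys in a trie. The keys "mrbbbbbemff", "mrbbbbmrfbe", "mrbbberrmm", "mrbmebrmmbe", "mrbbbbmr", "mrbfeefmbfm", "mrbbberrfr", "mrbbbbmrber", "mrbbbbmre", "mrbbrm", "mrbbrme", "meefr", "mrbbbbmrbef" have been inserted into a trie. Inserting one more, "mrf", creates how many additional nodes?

1

The longest prefix of "mrf" already in the trie is "mr" (length 2).
Each of the 1 remaining characters creates one node.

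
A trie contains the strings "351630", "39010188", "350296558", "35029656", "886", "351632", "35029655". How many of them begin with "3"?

6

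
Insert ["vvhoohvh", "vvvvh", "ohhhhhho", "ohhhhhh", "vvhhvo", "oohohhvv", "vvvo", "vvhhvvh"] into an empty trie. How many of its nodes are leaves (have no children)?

7

A leaf is a node with no children — equivalently, the end of a word that is not a proper prefix of any other stored word.
Those words: "ohhhhhho", "oohohhvv", "vvhhvo", "vvhhvvh", "vvhoohvh", "vvvo", "vvvvh"
Leaf count: 7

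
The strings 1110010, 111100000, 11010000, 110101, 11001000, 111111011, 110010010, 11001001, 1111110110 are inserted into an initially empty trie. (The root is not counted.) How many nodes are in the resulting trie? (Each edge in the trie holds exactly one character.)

33

Trie structure (* marks end of a word):
(root)
└─ 1
   └─ 1
      ├─ 0
      │  ├─ 0
      │  │  └─ 1
      │  │     └─ 0
      │  │        └─ 0
      │  │           ├─ 0 *
      │  │           └─ 1 *
      │  │              └─ 0 *
      │  └─ 1
      │     └─ 0
      │        ├─ 0
      │        │  └─ 0
      │        │     └─ 0 *
      │        └─ 1 *
      └─ 1
         ├─ 0
         │  └─ 0
         │     └─ 1
         │        └─ 0 *
         └─ 1
            ├─ 0
            │  └─ 0
            │     └─ 0
            │        └─ 0
            │           └─ 0 *
            └─ 1
               └─ 1
                  └─ 0
                     └─ 1
                        └─ 1 *
                           └─ 0 *
Counting every labelled node above: 33.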